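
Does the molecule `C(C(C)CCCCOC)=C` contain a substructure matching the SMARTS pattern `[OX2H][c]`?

The pattern [OX2H][c] describes a hydroxyl oxygen attached to an aromatic carbon — a phenol.
The closest candidate here is a methoxy ether (-OCH3), but the oxygen has H0, not H1. No other fragment satisfies the full query, so there is no match.

No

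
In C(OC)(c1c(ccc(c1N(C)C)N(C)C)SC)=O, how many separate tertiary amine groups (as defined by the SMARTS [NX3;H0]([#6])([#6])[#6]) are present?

2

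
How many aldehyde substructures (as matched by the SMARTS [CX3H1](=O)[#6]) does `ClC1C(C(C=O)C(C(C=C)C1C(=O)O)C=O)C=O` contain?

3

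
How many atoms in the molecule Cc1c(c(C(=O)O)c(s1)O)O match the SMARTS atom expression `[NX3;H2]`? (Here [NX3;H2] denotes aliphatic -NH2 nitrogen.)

0

Check the 11 heavy atoms by environment: 1× s (aromatic, H0, X2) → no; 4× c (aromatic, H0, X3) → no; 1× C (H0, X3) → no; 1× O (H0, X1) → no; 3× O (H1, X2) → no; 1× C (H3, X4) → no.
No environment satisfies the query, so 0 matching atoms.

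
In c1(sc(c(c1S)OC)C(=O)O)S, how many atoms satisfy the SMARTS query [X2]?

5

The query [X2] means: any atom with exactly two total connections (bonds + H).
Check the 12 heavy atoms by environment: 1× s (aromatic, X2) → match; 4× c (aromatic, X3) → no; 2× S (X2) → match; 1× C (X3) → no; 1× O (X1) → no; 2× O (X2) → match; 1× C (X4) → no.
Summing the matching environments: 1 + 2 + 2 = 5 matching atoms.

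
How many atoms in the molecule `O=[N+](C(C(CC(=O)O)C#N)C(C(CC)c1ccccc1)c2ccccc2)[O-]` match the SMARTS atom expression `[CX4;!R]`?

7

The query [CX4;!R] means: aliphatic carbon with four total connections, not in a ring.
Check the 27 heavy atoms by environment: 7× C (X4, acyclic) → match; 1× C (X3, acyclic) → no; 2× O (X1, acyclic) → no; 1× O (X2, acyclic) → no; 12× c (aromatic, X3, in 6-ring) → no; 1× N (charge +1, X3, acyclic) → no; 1× O (charge -1, X1, acyclic) → no; 1× C (X2, acyclic) → no; 1× N (X1, acyclic) → no.
That gives 7 matching atoms.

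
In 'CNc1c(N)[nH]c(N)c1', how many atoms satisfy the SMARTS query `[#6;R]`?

4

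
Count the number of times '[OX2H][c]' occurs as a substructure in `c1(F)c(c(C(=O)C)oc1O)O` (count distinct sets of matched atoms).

2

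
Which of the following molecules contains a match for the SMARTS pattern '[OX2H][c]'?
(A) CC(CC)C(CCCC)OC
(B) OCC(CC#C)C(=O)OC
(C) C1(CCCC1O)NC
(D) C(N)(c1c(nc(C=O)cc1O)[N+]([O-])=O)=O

D

[OX2H][c] describes a hydroxyl oxygen attached to an aromatic carbon (a phenol).
(A) has a methoxy ether (-OCH3) but the oxygen has H0, not H1.
(B) has a hydroxyl group (-OH) but the -OH is on an aliphatic carbon, not an aromatic c.
(C) has a hydroxyl group (-OH) but the -OH is on an aliphatic carbon, not an aromatic c.
(D) contains a hydroxyl group (-OH), which satisfies every atom and bond constraint.
So the answer is (D).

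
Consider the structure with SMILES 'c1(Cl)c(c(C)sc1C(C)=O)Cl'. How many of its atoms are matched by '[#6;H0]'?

5

Check the 11 heavy atoms by environment: 1× s (aromatic, H0) → no; 4× c (aromatic, H0) → match; 2× Cl (H0) → no; 1× C (H0) → match; 1× O (H0) → no; 2× C (H3) → no.
Summing the matching environments: 4 + 1 = 5 matching atoms.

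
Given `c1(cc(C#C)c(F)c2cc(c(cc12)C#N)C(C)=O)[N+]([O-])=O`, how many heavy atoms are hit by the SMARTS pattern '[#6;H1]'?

Check the 21 heavy atoms by environment: 7× c (aromatic, H0) → no; 3× c (aromatic, H1) → match; 3× C (H0) → no; 1× C (H1) → match; 1× F (H0) → no; 2× O (H0) → no; 1× C (H3) → no; 1× N (H0) → no; 1× N (charge +1, H0) → no; 1× O (charge -1, H0) → no.
Summing the matching environments: 3 + 1 = 4 matching atoms.

4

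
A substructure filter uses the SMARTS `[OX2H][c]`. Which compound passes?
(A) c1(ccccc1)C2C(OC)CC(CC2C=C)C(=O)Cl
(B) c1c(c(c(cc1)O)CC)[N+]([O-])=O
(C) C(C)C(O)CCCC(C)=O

B

[OX2H][c] describes a hydroxyl oxygen attached to an aromatic carbon (a phenol).
(A) has a methoxy ether (-OCH3) but the oxygen has H0, not H1.
(B) contains a hydroxyl group (-OH), which satisfies every atom and bond constraint.
(C) has a hydroxyl group (-OH) but the -OH is on an aliphatic carbon, not an aromatic c.
So the answer is (B).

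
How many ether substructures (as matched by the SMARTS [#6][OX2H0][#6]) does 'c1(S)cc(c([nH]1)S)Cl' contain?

0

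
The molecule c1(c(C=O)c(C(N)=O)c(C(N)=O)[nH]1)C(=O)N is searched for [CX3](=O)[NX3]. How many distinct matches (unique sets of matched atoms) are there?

3

[CX3](=O)[NX3] is the SMARTS for an amide: a carbonyl carbon bonded to a trivalent nitrogen.
The molecule carries 3 separate instances of a primary amide (-C(=O)NH2) meeting every constraint; each maps to a distinct set of atoms, giving 3 matches.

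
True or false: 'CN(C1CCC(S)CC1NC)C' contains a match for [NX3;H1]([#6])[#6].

The pattern [NX3;H1]([#6])[#6] describes a trivalent nitrogen with one H, bonded to two carbons — a secondary amine.
The molecule carries an N-methylamino group (-NHCH3), whose atoms satisfy every constraint of the query, so the pattern matches.

True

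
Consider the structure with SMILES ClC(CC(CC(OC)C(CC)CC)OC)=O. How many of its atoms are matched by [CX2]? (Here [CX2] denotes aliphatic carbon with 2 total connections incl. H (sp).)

The query [CX2] means: C with X2: aliphatic carbon with exactly 2 total connections.
Check the 16 heavy atoms by environment: 11× C (X4) → no; 2× O (X2) → no; 1× C (X3) → no; 1× O (X1) → no; 1× Cl (X1) → no.
No environment satisfies the query, so 0 matching atoms.

0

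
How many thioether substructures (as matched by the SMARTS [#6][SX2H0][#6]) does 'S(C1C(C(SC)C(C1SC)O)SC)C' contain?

4

[#6][SX2H0][#6] is the SMARTS for a thioether: an aliphatic sulfur bridging two carbons with no H on the sulfur.
The molecule carries 4 separate instances of a methylthio ether (-SCH3) meeting every constraint; each maps to a distinct set of atoms, giving 4 matches.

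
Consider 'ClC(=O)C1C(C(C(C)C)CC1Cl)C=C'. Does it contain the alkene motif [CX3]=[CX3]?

Yes

The pattern [CX3]=[CX3] describes a non-aromatic C=C double bond between two sp2 carbons — an alkene.
The molecule carries a vinyl group (-CH=CH2), whose atoms satisfy every constraint of the query, so the pattern matches.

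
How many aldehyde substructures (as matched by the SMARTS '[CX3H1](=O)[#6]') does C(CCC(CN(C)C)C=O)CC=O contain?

[CX3H1](=O)[#6] is the SMARTS for an aldehyde: an sp2 carbon with one H, double-bonded to O and single-bonded to carbon.
The molecule carries 2 separate instances of an aldehyde (-CHO) meeting every constraint; each maps to a distinct set of atoms, giving 2 matches.

2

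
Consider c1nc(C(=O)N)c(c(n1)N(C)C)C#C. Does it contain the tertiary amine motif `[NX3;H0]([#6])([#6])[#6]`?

The pattern [NX3;H0]([#6])([#6])[#6] describes a trivalent nitrogen with no H, bonded to three carbons — a tertiary amine.
The molecule carries a dimethylamino group (-N(CH3)2), whose atoms satisfy every constraint of the query, so the pattern matches.

Yes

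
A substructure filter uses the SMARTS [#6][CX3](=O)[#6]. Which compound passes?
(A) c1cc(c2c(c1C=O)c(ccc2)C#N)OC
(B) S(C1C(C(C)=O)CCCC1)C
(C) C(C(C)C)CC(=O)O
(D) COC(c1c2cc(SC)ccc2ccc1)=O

B

[#6][CX3](=O)[#6] describes a carbonyl carbon (no H) flanked by two carbons (a ketone).
(A) has an aldehyde (-CHO) but the carbonyl carbon has H1, so it is not flanked by two carbons.
(B) contains an acetyl/ketone group (-C(=O)CH3), which satisfies every atom and bond constraint.
(C) has a carboxylic acid group (-C(=O)OH) but one neighbour of the carbonyl carbon is O, not C.
(D) has a methyl-ester group (-C(=O)OCH3) but one neighbour of the carbonyl carbon is O, not C.
So the answer is (B).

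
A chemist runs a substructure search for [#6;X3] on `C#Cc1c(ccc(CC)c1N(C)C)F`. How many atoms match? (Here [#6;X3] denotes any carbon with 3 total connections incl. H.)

6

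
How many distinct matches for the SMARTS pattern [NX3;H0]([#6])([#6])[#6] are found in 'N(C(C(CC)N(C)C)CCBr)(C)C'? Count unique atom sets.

[NX3;H0]([#6])([#6])[#6] is the SMARTS for a tertiary amine: a trivalent nitrogen with no H, bonded to three carbons.
The molecule carries 2 separate instances of a dimethylamino group (-N(CH3)2) meeting every constraint; each maps to a distinct set of atoms, giving 2 matches.

2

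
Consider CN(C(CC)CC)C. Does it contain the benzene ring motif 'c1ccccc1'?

The pattern c1ccccc1 describes six aromatic carbons in a ring — a benzene ring.
The closest candidate here is a methyl group (-CH3), but no six-membered all-carbon aromatic ring is present. No other fragment satisfies the full query, so there is no match.

No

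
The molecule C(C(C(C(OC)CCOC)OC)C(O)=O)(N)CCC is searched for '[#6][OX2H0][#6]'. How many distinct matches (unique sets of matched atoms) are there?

3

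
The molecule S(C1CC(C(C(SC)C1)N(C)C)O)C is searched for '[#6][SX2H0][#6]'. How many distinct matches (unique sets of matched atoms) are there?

[#6][SX2H0][#6] is the SMARTS for a thioether: an aliphatic sulfur bridging two carbons with no H on the sulfur.
The molecule carries 2 separate instances of a methylthio ether (-SCH3) meeting every constraint; each maps to a distinct set of atoms, giving 2 matches.

2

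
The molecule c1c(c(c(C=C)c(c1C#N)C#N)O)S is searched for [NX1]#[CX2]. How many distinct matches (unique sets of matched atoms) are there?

2

[NX1]#[CX2] is the SMARTS for a nitrile: a nitrogen triple-bonded to a two-connected carbon.
The molecule carries 2 separate instances of a nitrile (-C#N) meeting every constraint; each maps to a distinct set of atoms, giving 2 matches.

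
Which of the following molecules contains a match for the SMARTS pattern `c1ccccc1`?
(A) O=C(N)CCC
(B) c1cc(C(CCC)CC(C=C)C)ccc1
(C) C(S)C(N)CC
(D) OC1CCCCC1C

c1ccccc1 describes six aromatic carbons in a ring (a benzene ring).
(A) has a methyl group (-CH3) but no six-membered all-carbon aromatic ring is present.
(B) contains a phenyl ring, which satisfies every atom and bond constraint.
(C) has a methyl group (-CH3) but no six-membered all-carbon aromatic ring is present.
(D) has a methyl group (-CH3) but no six-membered all-carbon aromatic ring is present.
So the answer is (B).

B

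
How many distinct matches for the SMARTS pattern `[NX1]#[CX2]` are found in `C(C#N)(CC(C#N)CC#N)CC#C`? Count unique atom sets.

[NX1]#[CX2] is the SMARTS for a nitrile: a nitrogen triple-bonded to a two-connected carbon.
The molecule carries 3 separate instances of a nitrile (-C#N) meeting every constraint; each maps to a distinct set of atoms, giving 3 matches.

3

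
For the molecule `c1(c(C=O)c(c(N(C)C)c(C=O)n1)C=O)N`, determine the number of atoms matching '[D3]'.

The query [D3] means: atom with exactly three heavy-atom neighbours.
Check the 16 heavy atoms by environment: 1× n (aromatic, D2) → no; 5× c (aromatic, D3) → match; 3× C (D2) → no; 3× O (D1) → no; 1× N (D3) → match; 2× C (D1) → no; 1× N (D1) → no.
Summing the matching environments: 5 + 1 = 6 matching atoms.

6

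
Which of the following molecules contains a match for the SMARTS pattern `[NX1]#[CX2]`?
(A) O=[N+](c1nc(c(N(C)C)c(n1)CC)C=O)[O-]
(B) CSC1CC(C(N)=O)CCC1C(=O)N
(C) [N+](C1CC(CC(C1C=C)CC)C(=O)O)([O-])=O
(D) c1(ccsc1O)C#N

[NX1]#[CX2] describes a nitrogen triple-bonded to a two-connected carbon (a nitrile).
(A) has a nitro group (-[N+](=O)[O-]) but there is no C#N triple bond.
(B) has a primary amide (-C(=O)NH2) but the nitrogen is NX3, not NX1.
(C) has a nitro group (-[N+](=O)[O-]) but there is no C#N triple bond.
(D) contains a nitrile (-C#N), which satisfies every atom and bond constraint.
So the answer is (D).

D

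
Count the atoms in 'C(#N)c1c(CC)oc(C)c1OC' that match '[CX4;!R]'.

4

Check the 12 heavy atoms by environment: 1× o (aromatic, X2, in 5-ring) → no; 4× c (aromatic, X3, in 5-ring) → no; 4× C (X4, acyclic) → match; 1× C (X2, acyclic) → no; 1× N (X1, acyclic) → no; 1× O (X2, acyclic) → no.
That gives 4 matching atoms.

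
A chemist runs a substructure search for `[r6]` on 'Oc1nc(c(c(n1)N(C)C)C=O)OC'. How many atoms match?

Check the 14 heavy atoms by environment: 2× n (aromatic, in 6-ring) → match; 4× c (aromatic, in 6-ring) → match; 1× N (acyclic) → no; 4× C (acyclic) → no; 3× O (acyclic) → no.
Summing the matching environments: 2 + 4 = 6 matching atoms.

6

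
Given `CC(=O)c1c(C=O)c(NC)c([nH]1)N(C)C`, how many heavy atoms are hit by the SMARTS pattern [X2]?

The query [X2] means: any atom with exactly two total connections (bonds + H).
Check the 15 heavy atoms by environment: 1× n (aromatic, X3) → no; 4× c (aromatic, X3) → no; 2× C (X3) → no; 2× O (X1) → no; 4× C (X4) → no; 2× N (X3) → no.
No environment satisfies the query, so 0 matching atoms.

0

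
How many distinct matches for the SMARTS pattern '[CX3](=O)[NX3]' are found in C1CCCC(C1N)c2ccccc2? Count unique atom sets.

0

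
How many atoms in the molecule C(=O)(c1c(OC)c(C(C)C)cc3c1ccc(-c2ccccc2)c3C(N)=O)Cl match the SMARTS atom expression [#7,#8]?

4

The query [#7,#8] means: nitrogen or oxygen (comma = OR).
Check the 27 heavy atoms by environment: 16× c (aromatic) → no; 6× C → no; 3× O → match; 1× N → match; 1× Cl → no.
Summing the matching environments: 3 + 1 = 4 matching atoms.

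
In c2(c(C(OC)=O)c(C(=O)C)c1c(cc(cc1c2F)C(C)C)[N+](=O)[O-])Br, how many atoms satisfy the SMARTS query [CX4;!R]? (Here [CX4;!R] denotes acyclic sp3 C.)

5

The query [CX4;!R] means: aliphatic carbon with four total connections, not in a ring.
Check the 25 heavy atoms by environment: 10× c (aromatic, X3, in 6-ring) → no; 1× N (charge +1, X3, acyclic) → no; 1× O (charge -1, X1, acyclic) → no; 3× O (X1, acyclic) → no; 2× C (X3, acyclic) → no; 5× C (X4, acyclic) → match; 1× O (X2, acyclic) → no; 1× Br (X1, acyclic) → no; 1× F (X1, acyclic) → no.
That gives 5 matching atoms.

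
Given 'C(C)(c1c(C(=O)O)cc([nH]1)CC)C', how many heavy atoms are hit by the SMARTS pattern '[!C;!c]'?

The query [!C;!c] means: neither aliphatic nor aromatic carbon — same as [!#6].
Check the 13 heavy atoms by environment: 1× n (aromatic) → match; 4× c (aromatic) → no; 6× C → no; 2× O → match.
Summing the matching environments: 1 + 2 = 3 matching atoms.

3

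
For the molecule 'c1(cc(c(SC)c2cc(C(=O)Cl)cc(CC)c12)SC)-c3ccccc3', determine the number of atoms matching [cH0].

8

The query [cH0] means: aromatic carbon with no attached hydrogen (substituted or ring-fusion).
Check the 25 heavy atoms by environment: 8× c (aromatic, H0) → match; 8× c (aromatic, H1) → no; 2× S (H0) → no; 3× C (H3) → no; 1× C (H2) → no; 1× C (H0) → no; 1× O (H0) → no; 1× Cl (H0) → no.
That gives 8 matching atoms.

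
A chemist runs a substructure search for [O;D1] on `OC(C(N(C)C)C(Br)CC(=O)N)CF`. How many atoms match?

The query [O;D1] means: aliphatic oxygen bonded to exactly one heavy atom.
Check the 14 heavy atoms by environment: 2× C (D2) → no; 4× C (D3) → no; 2× O (D1) → match; 1× N (D1) → no; 1× Br (D1) → no; 1× N (D3) → no; 2× C (D1) → no; 1× F (D1) → no.
That gives 2 matching atoms.

2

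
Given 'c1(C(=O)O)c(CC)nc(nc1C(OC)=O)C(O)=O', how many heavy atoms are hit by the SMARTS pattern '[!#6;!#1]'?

8

The query [!#6;!#1] means: not carbon and not hydrogen — any heteroatom.
Check the 18 heavy atoms by environment: 2× n (aromatic) → match; 4× c (aromatic) → no; 6× C → no; 6× O → match.
Summing the matching environments: 2 + 6 = 8 matching atoms.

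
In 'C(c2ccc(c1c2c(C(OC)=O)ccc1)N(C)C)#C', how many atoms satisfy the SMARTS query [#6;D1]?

4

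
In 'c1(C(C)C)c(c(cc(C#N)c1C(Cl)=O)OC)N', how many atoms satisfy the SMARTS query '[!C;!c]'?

The query [!C;!c] means: neither aliphatic nor aromatic carbon — same as [!#6].
Check the 17 heavy atoms by environment: 6× c (aromatic) → no; 2× N → match; 6× C → no; 2× O → match; 1× Cl → match.
Summing the matching environments: 2 + 2 + 1 = 5 matching atoms.

5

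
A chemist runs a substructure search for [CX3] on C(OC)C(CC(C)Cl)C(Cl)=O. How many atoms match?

The query [CX3] means: C with X3: aliphatic carbon with exactly 3 total connections.
Check the 11 heavy atoms by environment: 6× C (X4) → no; 1× O (X2) → no; 1× C (X3) → match; 1× O (X1) → no; 2× Cl (X1) → no.
That gives 1 matching atom.

1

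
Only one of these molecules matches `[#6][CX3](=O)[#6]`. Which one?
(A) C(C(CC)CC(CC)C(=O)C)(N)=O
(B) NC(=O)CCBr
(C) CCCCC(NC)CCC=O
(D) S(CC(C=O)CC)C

A

[#6][CX3](=O)[#6] describes a carbonyl carbon (no H) flanked by two carbons (a ketone).
(A) contains an acetyl/ketone group (-C(=O)CH3), which satisfies every atom and bond constraint.
(B) has a primary amide (-C(=O)NH2) but one neighbour of the carbonyl carbon is N, not C.
(C) has an aldehyde (-CHO) but the carbonyl carbon has H1, so it is not flanked by two carbons.
(D) has an aldehyde (-CHO) but the carbonyl carbon has H1, so it is not flanked by two carbons.
So the answer is (A).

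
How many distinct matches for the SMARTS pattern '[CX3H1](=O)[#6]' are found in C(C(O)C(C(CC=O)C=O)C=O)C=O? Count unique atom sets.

[CX3H1](=O)[#6] is the SMARTS for an aldehyde: an sp2 carbon with one H, double-bonded to O and single-bonded to carbon.
The molecule carries 4 separate instances of an aldehyde (-CHO) meeting every constraint; each maps to a distinct set of atoms, giving 4 matches.

4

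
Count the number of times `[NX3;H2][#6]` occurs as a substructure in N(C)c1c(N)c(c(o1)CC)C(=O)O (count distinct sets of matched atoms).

1

[NX3;H2][#6] is the SMARTS for a primary amine: a trivalent nitrogen with two H attached to carbon.
Exactly one fragment in the molecule meets all constraints, giving 1 match.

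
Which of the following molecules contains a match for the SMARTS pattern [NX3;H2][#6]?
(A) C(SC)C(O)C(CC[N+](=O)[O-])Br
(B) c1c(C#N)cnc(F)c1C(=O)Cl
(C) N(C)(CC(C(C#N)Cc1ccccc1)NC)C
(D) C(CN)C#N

[NX3;H2][#6] describes a trivalent nitrogen with two H attached to carbon (a primary amine).
(A) has a nitro group (-[N+](=O)[O-]) but the nitrogen is [N+] with no H, not NX3H2.
(B) has a nitrile (-C#N) but the nitrogen is NX1 (triple-bonded), not NX3 with two H.
(C) has an N-methylamino group (-NHCH3) but the nitrogen bears two carbons and only one H (H1), not H2.
(D) contains a primary amino group (-NH2), which satisfies every atom and bond constraint.
So the answer is (D).

D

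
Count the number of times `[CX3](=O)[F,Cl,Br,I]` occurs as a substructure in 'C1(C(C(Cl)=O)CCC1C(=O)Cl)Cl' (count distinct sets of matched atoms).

2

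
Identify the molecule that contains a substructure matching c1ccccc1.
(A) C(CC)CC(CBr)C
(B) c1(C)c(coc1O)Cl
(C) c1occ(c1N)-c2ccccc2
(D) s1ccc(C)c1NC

C

c1ccccc1 describes six aromatic carbons in a ring (a benzene ring).
(A) has a methyl group (-CH3) but no six-membered all-carbon aromatic ring is present.
(B) has a methyl group (-CH3) but no six-membered all-carbon aromatic ring is present.
(C) contains a phenyl ring, which satisfies every atom and bond constraint.
(D) has a methyl group (-CH3) but no six-membered all-carbon aromatic ring is present.
So the answer is (C).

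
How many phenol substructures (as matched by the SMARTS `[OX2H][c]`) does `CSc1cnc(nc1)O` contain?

[OX2H][c] is the SMARTS for a phenol: a hydroxyl oxygen attached to an aromatic carbon.
Exactly one fragment in the molecule meets all constraints, giving 1 match.

1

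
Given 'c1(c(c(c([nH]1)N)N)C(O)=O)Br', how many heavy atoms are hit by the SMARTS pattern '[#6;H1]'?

The query [#6;H1] means: any carbon bearing exactly one hydrogen.
Check the 11 heavy atoms by environment: 1× n (aromatic, H1) → no; 4× c (aromatic, H0) → no; 1× C (H0) → no; 1× O (H0) → no; 1× O (H1) → no; 2× N (H2) → no; 1× Br (H0) → no.
No environment satisfies the query, so 0 matching atoms.

0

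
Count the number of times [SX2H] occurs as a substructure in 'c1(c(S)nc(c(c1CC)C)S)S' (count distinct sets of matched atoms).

3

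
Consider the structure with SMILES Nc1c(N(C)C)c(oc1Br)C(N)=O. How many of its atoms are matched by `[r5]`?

The query [r5] means: r5 matches atoms in a five-membered ring.
Check the 13 heavy atoms by environment: 1× o (aromatic, in 5-ring) → match; 4× c (aromatic, in 5-ring) → match; 3× N (acyclic) → no; 1× Br (acyclic) → no; 3× C (acyclic) → no; 1× O (acyclic) → no.
Summing the matching environments: 1 + 4 = 5 matching atoms.

5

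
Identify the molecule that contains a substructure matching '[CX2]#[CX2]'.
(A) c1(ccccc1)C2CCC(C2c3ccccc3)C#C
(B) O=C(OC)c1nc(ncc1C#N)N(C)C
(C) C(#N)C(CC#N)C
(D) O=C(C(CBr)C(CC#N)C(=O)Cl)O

A

[CX2]#[CX2] describes a carbon-carbon triple bond (an alkyne).
(A) contains an ethynyl group (-C#CH), which satisfies every atom and bond constraint.
(B) has a nitrile (-C#N) but the triple bond is C#N, not C#C.
(C) has a nitrile (-C#N) but the triple bond is C#N, not C#C.
(D) has a nitrile (-C#N) but the triple bond is C#N, not C#C.
So the answer is (A).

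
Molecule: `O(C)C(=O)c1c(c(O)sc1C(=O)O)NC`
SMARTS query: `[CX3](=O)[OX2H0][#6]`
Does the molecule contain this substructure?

Yes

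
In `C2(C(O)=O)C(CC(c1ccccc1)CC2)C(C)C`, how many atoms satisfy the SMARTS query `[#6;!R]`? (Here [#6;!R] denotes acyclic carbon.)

4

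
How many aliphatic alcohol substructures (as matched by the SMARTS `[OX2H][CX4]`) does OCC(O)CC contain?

2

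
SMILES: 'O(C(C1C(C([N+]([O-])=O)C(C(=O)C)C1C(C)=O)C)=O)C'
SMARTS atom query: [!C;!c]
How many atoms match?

7

The query [!C;!c] means: neither aliphatic nor aromatic carbon — same as [!#6].
Check the 19 heavy atoms by environment: 12× C → no; 5× O → match; 1× N (charge +1) → match; 1× O (charge -1) → match.
Summing the matching environments: 5 + 1 + 1 = 7 matching atoms.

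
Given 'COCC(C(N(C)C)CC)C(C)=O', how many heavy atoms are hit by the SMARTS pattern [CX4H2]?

2

The query [CX4H2] means: sp3 carbon (X4) with exactly two hydrogens.
Check the 13 heavy atoms by environment: 5× C (H3, X4) → no; 2× C (H2, X4) → match; 2× C (H1, X4) → no; 1× N (H0, X3) → no; 1× O (H0, X2) → no; 1× C (H0, X3) → no; 1× O (H0, X1) → no.
That gives 2 matching atoms.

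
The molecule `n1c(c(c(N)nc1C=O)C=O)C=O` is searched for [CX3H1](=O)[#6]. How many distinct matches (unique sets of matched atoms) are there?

3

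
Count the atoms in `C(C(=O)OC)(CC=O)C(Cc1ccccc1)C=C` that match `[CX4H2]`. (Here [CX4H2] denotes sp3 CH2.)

2

The query [CX4H2] means: sp3 carbon (X4) with exactly two hydrogens.
Check the 18 heavy atoms by environment: 2× C (H2, X4) → match; 2× C (H1, X4) → no; 1× c (aromatic, H0, X3) → no; 5× c (aromatic, H1, X3) → no; 1× C (H0, X3) → no; 2× O (H0, X1) → no; 1× O (H0, X2) → no; 1× C (H3, X4) → no; 2× C (H1, X3) → no; 1× C (H2, X3) → no.
That gives 2 matching atoms.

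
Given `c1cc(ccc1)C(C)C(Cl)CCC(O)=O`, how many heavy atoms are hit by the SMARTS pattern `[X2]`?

1

Check the 15 heavy atoms by environment: 5× C (X4) → no; 1× Cl (X1) → no; 1× C (X3) → no; 1× O (X1) → no; 1× O (X2) → match; 6× c (aromatic, X3) → no.
That gives 1 matching atom.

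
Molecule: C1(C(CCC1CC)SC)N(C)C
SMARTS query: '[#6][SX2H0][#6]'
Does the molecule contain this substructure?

Yes

The pattern [#6][SX2H0][#6] describes an aliphatic sulfur bridging two carbons with no H on the sulfur — a thioether.
The molecule carries a methylthio ether (-SCH3), whose atoms satisfy every constraint of the query, so the pattern matches.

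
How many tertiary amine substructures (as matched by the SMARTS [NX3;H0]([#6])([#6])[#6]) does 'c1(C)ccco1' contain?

[NX3;H0]([#6])([#6])[#6] is the SMARTS for a tertiary amine: a trivalent nitrogen with no H, bonded to three carbons.
No fragment in the molecule satisfies every constraint, giving 0 matches.

0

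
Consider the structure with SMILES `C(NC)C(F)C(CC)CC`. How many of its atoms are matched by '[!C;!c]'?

The query [!C;!c] means: neither aliphatic nor aromatic carbon — same as [!#6].
Check the 10 heavy atoms by environment: 8× C → no; 1× F → match; 1× N → match.
Summing the matching environments: 1 + 1 = 2 matching atoms.

2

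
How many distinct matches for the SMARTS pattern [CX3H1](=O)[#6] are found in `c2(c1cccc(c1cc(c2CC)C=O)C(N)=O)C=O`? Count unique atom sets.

2

[CX3H1](=O)[#6] is the SMARTS for an aldehyde: an sp2 carbon with one H, double-bonded to O and single-bonded to carbon.
The molecule carries 2 separate instances of an aldehyde (-CHO) meeting every constraint; each maps to a distinct set of atoms, giving 2 matches.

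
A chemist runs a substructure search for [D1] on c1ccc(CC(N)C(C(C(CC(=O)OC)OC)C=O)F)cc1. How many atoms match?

6

Check the 22 heavy atoms by environment: 3× C (D2) → no; 5× C (D3) → no; 1× c (aromatic, D3) → no; 5× c (aromatic, D2) → no; 2× O (D1) → match; 2× O (D2) → no; 2× C (D1) → match; 1× F (D1) → match; 1× N (D1) → match.
Summing the matching environments: 2 + 2 + 1 + 1 = 6 matching atoms.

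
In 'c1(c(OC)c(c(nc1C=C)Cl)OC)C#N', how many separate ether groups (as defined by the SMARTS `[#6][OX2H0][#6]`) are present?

2

[#6][OX2H0][#6] is the SMARTS for an ether: an aliphatic oxygen bridging two carbons with no H on the oxygen.
The molecule carries 2 separate instances of a methoxy ether (-OCH3) meeting every constraint; each maps to a distinct set of atoms, giving 2 matches.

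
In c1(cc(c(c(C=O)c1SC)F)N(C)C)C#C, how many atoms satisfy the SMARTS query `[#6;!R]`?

6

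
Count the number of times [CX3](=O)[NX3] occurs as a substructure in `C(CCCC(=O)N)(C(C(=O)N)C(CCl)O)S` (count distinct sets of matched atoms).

2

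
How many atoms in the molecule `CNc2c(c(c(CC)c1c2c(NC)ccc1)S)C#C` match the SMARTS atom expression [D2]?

7

Check the 19 heavy atoms by environment: 7× c (aromatic, D3) → no; 3× c (aromatic, D2) → match; 2× C (D2) → match; 4× C (D1) → no; 2× N (D2) → match; 1× S (D1) → no.
Summing the matching environments: 3 + 2 + 2 = 7 matching atoms.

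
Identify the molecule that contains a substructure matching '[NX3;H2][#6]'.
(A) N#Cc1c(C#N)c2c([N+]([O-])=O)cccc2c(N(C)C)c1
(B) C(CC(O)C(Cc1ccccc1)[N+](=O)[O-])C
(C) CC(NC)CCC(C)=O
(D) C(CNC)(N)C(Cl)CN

D

[NX3;H2][#6] describes a trivalent nitrogen with two H attached to carbon (a primary amine).
(A) has a nitro group (-[N+](=O)[O-]) but the nitrogen is [N+] with no H, not NX3H2.
(B) has a nitro group (-[N+](=O)[O-]) but the nitrogen is [N+] with no H, not NX3H2.
(C) has an N-methylamino group (-NHCH3) but the nitrogen bears two carbons and only one H (H1), not H2.
(D) contains a primary amino group (-NH2), which satisfies every atom and bond constraint.
So the answer is (D).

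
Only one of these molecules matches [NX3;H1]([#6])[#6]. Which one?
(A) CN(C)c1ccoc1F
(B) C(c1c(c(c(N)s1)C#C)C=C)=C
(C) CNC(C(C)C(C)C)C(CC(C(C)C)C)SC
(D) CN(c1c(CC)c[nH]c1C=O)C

C

[NX3;H1]([#6])[#6] describes a trivalent nitrogen with one H, bonded to two carbons (a secondary amine).
(A) has a dimethylamino group (-N(CH3)2) but the nitrogen has H0, not H1.
(B) has a primary amino group (-NH2) but the nitrogen has H2 and only one carbon neighbour.
(C) contains an N-methylamino group (-NHCH3), which satisfies every atom and bond constraint.
(D) has a dimethylamino group (-N(CH3)2) but the nitrogen has H0, not H1.
So the answer is (C).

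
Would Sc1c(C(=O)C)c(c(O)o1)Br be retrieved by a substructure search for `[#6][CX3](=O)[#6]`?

Yes

The pattern [#6][CX3](=O)[#6] describes a carbonyl carbon (no H) flanked by two carbons — a ketone.
The molecule carries an acetyl/ketone group (-C(=O)CH3), whose atoms satisfy every constraint of the query, so the pattern matches.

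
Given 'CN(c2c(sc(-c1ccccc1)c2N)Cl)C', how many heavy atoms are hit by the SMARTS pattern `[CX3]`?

The query [CX3] means: C with X3: aliphatic carbon with exactly 3 total connections.
Check the 16 heavy atoms by environment: 1× s (aromatic, X2) → no; 10× c (aromatic, X3) → no; 1× Cl (X1) → no; 2× N (X3) → no; 2× C (X4) → no.
No environment satisfies the query, so 0 matching atoms.

0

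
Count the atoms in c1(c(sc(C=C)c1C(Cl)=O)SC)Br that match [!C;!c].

Check the 13 heavy atoms by environment: 1× s (aromatic) → match; 4× c (aromatic) → no; 1× S → match; 4× C → no; 1× Br → match; 1× O → match; 1× Cl → match.
Summing the matching environments: 1 + 1 + 1 + 1 + 1 = 5 matching atoms.

5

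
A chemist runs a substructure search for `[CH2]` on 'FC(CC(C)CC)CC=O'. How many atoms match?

The query [CH2] means: aliphatic carbon with exactly two hydrogens.
Check the 10 heavy atoms by environment: 3× C (H2) → match; 3× C (H1) → no; 2× C (H3) → no; 1× F (H0) → no; 1× O (H0) → no.
That gives 3 matching atoms.

3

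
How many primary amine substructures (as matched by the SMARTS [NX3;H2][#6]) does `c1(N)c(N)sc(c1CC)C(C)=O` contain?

2

[NX3;H2][#6] is the SMARTS for a primary amine: a trivalent nitrogen with two H attached to carbon.
The molecule carries 2 separate instances of a primary amino group (-NH2) meeting every constraint; each maps to a distinct set of atoms, giving 2 matches.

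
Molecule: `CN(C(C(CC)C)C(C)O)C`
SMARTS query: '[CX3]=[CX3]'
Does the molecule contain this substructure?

The pattern [CX3]=[CX3] describes a non-aromatic C=C double bond between two sp2 carbons — an alkene.
The closest candidate here is an ethyl group (-CH2CH3), but its C-C bond is a single bond between CX4 carbons, not CX3=CX3. No other fragment satisfies the full query, so there is no match.

No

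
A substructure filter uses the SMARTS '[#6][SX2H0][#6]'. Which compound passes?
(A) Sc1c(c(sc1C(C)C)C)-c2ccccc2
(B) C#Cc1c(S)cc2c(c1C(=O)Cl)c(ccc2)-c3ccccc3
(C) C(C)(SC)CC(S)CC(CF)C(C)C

C

[#6][SX2H0][#6] describes an aliphatic sulfur bridging two carbons with no H on the sulfur (a thioether).
(A) has a thiol (-SH) but the sulfur has H1, not H0 bridging two carbons.
(B) has a thiol (-SH) but the sulfur has H1, not H0 bridging two carbons.
(C) contains a methylthio ether (-SCH3), which satisfies every atom and bond constraint.
So the answer is (C).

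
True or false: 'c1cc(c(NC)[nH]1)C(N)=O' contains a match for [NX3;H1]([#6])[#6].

The pattern [NX3;H1]([#6])[#6] describes a trivalent nitrogen with one H, bonded to two carbons — a secondary amine.
The molecule carries an N-methylamino group (-NHCH3), whose atoms satisfy every constraint of the query, so the pattern matches.

True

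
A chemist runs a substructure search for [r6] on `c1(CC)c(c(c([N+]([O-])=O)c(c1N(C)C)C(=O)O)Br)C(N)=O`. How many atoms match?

6

The query [r6] means: r6 matches atoms in a six-membered ring.
Check the 21 heavy atoms by environment: 6× c (aromatic, in 6-ring) → match; 6× C (acyclic) → no; 4× O (acyclic) → no; 2× N (acyclic) → no; 1× Br (acyclic) → no; 1× N (charge +1, acyclic) → no; 1× O (charge -1, acyclic) → no.
That gives 6 matching atoms.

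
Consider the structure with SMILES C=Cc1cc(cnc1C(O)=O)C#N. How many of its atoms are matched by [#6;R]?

5

The query [#6;R] means: carbon that is part of a ring.
Check the 13 heavy atoms by environment: 1× n (aromatic, in 6-ring) → no; 5× c (aromatic, in 6-ring) → match; 4× C (acyclic) → no; 2× O (acyclic) → no; 1× N (acyclic) → no.
That gives 5 matching atoms.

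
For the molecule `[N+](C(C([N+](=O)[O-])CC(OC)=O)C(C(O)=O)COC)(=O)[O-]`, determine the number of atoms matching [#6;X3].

2

Check the 20 heavy atoms by environment: 7× C (X4) → no; 2× C (X3) → match; 4× O (X1) → no; 3× O (X2) → no; 2× N (charge +1, X3) → no; 2× O (charge -1, X1) → no.
That gives 2 matching atoms.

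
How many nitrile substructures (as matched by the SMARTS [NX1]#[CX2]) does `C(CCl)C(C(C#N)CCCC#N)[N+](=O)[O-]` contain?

[NX1]#[CX2] is the SMARTS for a nitrile: a nitrogen triple-bonded to a two-connected carbon.
The molecule carries 2 separate instances of a nitrile (-C#N) meeting every constraint; each maps to a distinct set of atoms, giving 2 matches.

2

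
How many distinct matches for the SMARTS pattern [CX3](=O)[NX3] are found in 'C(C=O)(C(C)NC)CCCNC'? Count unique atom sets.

0

[CX3](=O)[NX3] is the SMARTS for an amide: a carbonyl carbon bonded to a trivalent nitrogen.
No fragment in the molecule satisfies every constraint, giving 0 matches.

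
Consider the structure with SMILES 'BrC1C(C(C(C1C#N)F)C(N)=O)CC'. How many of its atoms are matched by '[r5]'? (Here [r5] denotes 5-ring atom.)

5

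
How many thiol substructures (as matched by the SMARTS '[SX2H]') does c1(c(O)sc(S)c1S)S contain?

3

[SX2H] is the SMARTS for a thiol: an aliphatic sulfur with two connections, one being H.
The molecule carries 3 separate instances of a thiol (-SH) meeting every constraint; each maps to a distinct set of atoms, giving 3 matches.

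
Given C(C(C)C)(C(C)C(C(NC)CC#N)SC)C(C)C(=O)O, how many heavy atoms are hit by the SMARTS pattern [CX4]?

13

Check the 20 heavy atoms by environment: 13× C (X4) → match; 1× S (X2) → no; 1× N (X3) → no; 1× C (X2) → no; 1× N (X1) → no; 1× C (X3) → no; 1× O (X1) → no; 1× O (X2) → no.
That gives 13 matching atoms.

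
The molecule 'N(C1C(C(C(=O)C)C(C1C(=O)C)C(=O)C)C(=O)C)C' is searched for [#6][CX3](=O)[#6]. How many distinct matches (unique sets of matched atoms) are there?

4

[#6][CX3](=O)[#6] is the SMARTS for a ketone: a carbonyl carbon (no H) flanked by two carbons.
The molecule carries 4 separate instances of an acetyl/ketone group (-C(=O)CH3) meeting every constraint; each maps to a distinct set of atoms, giving 4 matches.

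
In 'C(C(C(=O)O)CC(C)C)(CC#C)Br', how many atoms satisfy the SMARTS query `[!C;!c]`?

3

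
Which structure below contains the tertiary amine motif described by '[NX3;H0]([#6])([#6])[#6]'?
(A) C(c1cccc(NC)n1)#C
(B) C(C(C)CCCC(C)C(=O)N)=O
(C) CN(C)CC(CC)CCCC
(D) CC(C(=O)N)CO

C

[NX3;H0]([#6])([#6])[#6] describes a trivalent nitrogen with no H, bonded to three carbons (a tertiary amine).
(A) has an N-methylamino group (-NHCH3) but the nitrogen still has one H (H1), not H0.
(B) has a primary amide (-C(=O)NH2) but the amide nitrogen has H2 and only one carbon neighbour.
(C) contains a dimethylamino group (-N(CH3)2), which satisfies every atom and bond constraint.
(D) has a primary amide (-C(=O)NH2) but the amide nitrogen has H2 and only one carbon neighbour.
So the answer is (C).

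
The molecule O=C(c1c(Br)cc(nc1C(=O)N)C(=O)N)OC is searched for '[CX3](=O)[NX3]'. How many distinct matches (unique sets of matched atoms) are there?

2

[CX3](=O)[NX3] is the SMARTS for an amide: a carbonyl carbon bonded to a trivalent nitrogen.
The molecule carries 2 separate instances of a primary amide (-C(=O)NH2) meeting every constraint; each maps to a distinct set of atoms, giving 2 matches.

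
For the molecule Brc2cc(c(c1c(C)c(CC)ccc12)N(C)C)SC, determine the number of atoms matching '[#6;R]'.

Check the 19 heavy atoms by environment: 10× c (aromatic, in 6-ring) → match; 6× C (acyclic) → no; 1× Br (acyclic) → no; 1× S (acyclic) → no; 1× N (acyclic) → no.
That gives 10 matching atoms.

10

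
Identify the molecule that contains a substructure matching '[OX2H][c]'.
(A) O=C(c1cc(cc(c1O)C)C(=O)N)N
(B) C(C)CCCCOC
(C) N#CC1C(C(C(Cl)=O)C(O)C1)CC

[OX2H][c] describes a hydroxyl oxygen attached to an aromatic carbon (a phenol).
(A) contains a hydroxyl group (-OH), which satisfies every atom and bond constraint.
(B) has a methoxy ether (-OCH3) but the oxygen has H0, not H1.
(C) has a hydroxyl group (-OH) but the -OH is on an aliphatic carbon, not an aromatic c.
So the answer is (A).

A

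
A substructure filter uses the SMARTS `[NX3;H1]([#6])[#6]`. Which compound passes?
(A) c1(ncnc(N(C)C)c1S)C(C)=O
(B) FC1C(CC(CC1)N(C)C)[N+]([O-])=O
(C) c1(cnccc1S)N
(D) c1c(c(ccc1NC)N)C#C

[NX3;H1]([#6])[#6] describes a trivalent nitrogen with one H, bonded to two carbons (a secondary amine).
(A) has a dimethylamino group (-N(CH3)2) but the nitrogen has H0, not H1.
(B) has a dimethylamino group (-N(CH3)2) but the nitrogen has H0, not H1.
(C) has a primary amino group (-NH2) but the nitrogen has H2 and only one carbon neighbour.
(D) contains an N-methylamino group (-NHCH3), which satisfies every atom and bond constraint.
So the answer is (D).

D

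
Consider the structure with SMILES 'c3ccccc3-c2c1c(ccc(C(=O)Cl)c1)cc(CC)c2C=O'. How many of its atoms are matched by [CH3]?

The query [CH3] means: aliphatic carbon with exactly three hydrogens.
Check the 23 heavy atoms by environment: 7× c (aromatic, H0) → no; 9× c (aromatic, H1) → no; 1× C (H2) → no; 1× C (H3) → match; 1× C (H1) → no; 2× O (H0) → no; 1× C (H0) → no; 1× Cl (H0) → no.
That gives 1 matching atom.

1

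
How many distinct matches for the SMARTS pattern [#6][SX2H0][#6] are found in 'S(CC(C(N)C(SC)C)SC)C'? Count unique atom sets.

[#6][SX2H0][#6] is the SMARTS for a thioether: an aliphatic sulfur bridging two carbons with no H on the sulfur.
The molecule carries 3 separate instances of a methylthio ether (-SCH3) meeting every constraint; each maps to a distinct set of atoms, giving 3 matches.

3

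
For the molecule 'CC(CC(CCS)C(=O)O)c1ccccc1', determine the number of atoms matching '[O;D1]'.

The query [O;D1] means: aliphatic oxygen bonded to exactly one heavy atom.
Check the 16 heavy atoms by environment: 1× C (D1) → no; 3× C (D3) → no; 3× C (D2) → no; 2× O (D1) → match; 1× S (D1) → no; 1× c (aromatic, D3) → no; 5× c (aromatic, D2) → no.
That gives 2 matching atoms.

2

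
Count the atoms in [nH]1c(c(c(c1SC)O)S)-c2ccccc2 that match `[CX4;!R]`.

1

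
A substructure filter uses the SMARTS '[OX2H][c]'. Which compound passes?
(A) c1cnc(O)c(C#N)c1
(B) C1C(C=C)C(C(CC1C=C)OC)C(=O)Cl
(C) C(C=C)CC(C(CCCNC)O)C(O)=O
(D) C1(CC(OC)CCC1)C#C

[OX2H][c] describes a hydroxyl oxygen attached to an aromatic carbon (a phenol).
(A) contains a hydroxyl group (-OH), which satisfies every atom and bond constraint.
(B) has a methoxy ether (-OCH3) but the oxygen has H0, not H1.
(C) has a hydroxyl group (-OH) but the -OH is on an aliphatic carbon, not an aromatic c.
(D) has a methoxy ether (-OCH3) but the oxygen has H0, not H1.
So the answer is (A).

A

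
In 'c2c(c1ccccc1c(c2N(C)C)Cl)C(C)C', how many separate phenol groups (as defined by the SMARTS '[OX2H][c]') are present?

[OX2H][c] is the SMARTS for a phenol: a hydroxyl oxygen attached to an aromatic carbon.
No fragment in the molecule satisfies every constraint, giving 0 matches.

0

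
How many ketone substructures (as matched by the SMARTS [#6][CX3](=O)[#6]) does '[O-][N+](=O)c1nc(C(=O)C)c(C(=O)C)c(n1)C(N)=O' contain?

2

[#6][CX3](=O)[#6] is the SMARTS for a ketone: a carbonyl carbon (no H) flanked by two carbons.
The molecule carries 2 separate instances of an acetyl/ketone group (-C(=O)CH3) meeting every constraint; each maps to a distinct set of atoms, giving 2 matches.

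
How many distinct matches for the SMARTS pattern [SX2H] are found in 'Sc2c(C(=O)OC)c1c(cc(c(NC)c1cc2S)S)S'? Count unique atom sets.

[SX2H] is the SMARTS for a thiol: an aliphatic sulfur with two connections, one being H.
The molecule carries 4 separate instances of a thiol (-SH) meeting every constraint; each maps to a distinct set of atoms, giving 4 matches.

4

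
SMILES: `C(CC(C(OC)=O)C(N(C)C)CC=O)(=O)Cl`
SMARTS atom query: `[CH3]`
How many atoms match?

3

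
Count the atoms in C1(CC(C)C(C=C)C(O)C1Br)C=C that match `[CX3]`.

4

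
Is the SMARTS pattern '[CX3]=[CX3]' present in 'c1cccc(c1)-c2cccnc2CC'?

The pattern [CX3]=[CX3] describes a non-aromatic C=C double bond between two sp2 carbons — an alkene.
The closest candidate here is an ethyl group (-CH2CH3), but its C-C bond is a single bond between CX4 carbons, not CX3=CX3. No other fragment satisfies the full query, so there is no match.

No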